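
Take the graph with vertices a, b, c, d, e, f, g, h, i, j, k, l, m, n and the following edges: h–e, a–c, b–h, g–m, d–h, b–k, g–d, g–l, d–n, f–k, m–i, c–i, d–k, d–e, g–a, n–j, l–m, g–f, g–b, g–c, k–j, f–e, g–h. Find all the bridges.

The edges on the cycle g-f-e-h-g are not bridges since each lies on that cycle.
Every edge lies on some cycle, so there are no bridges.

none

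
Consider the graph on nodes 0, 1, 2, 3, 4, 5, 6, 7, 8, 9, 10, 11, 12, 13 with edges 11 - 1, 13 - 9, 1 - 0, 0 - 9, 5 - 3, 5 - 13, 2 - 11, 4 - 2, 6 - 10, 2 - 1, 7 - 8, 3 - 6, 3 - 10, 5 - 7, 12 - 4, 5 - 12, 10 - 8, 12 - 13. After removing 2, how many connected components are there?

1

With 2 gone, the remaining components are: {0, 1, 3, 4, 5, 6, 7, 8, 9, 10, 11, 12, 13}.
That is 1 component.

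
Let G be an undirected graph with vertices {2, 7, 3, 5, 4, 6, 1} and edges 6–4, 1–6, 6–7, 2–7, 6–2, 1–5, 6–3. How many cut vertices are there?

Removing 1 increases the component count from 1 to 2, so 1 is a cut vertex.
Removing 6 increases the component count from 1 to 4, so 6 is a cut vertex.
By contrast removing 2 leaves 1 component; it is not a cut vertex. No other vertex is a cut vertex either.

2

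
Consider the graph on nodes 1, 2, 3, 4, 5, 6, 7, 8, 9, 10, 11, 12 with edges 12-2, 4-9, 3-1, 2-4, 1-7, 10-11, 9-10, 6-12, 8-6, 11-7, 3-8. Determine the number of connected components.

2

5 is isolated — a component by itself.
Starting from 1 we can reach 1, 2, 3, 4, 6, 7, 8, 9, 10, 11, 12. That is one component of size 11.
Total: 2 components.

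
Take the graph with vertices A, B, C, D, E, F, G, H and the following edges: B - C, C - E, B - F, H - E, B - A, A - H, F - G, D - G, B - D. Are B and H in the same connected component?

From B we can reach A, B, C, D, E, F, G, H, which includes H.

Yes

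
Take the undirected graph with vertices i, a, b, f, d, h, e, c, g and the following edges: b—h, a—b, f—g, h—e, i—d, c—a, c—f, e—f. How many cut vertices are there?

Removing f increases the component count from 2 to 3, so f is a cut vertex.
By contrast removing e leaves 2 components; it is not a cut vertex. No other vertex is a cut vertex either.

1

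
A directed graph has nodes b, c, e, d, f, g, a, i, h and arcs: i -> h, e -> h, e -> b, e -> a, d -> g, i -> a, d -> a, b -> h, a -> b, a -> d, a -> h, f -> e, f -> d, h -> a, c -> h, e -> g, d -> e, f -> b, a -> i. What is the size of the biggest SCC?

{a, b, d, e, h, i} are all mutually reachable — one SCC of size 6.
{c} is an SCC by itself.
{g} is an SCC by itself.
{f} is an SCC by itself.
The largest has 6 vertices.

6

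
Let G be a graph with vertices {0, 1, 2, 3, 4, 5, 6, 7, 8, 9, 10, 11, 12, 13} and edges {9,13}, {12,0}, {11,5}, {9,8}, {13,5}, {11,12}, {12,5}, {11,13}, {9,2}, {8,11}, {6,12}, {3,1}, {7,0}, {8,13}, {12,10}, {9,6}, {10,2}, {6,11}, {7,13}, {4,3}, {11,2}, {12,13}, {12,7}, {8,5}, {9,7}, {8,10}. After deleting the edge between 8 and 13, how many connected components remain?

8 and 13 are still connected via 8-9-13, so the component count stays at 2.

2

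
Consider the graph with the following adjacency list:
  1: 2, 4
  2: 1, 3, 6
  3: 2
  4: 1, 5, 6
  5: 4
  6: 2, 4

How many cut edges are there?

2

The edges on the cycle 1-4-6-2-1 are not bridges since each lies on that cycle.
But removing 2-3 disconnects 2 from 3; removing 4-5 disconnects 4 from 5 — these are bridges.
That makes 2 bridges.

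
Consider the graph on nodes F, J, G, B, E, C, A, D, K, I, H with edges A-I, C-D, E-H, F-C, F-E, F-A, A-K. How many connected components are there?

4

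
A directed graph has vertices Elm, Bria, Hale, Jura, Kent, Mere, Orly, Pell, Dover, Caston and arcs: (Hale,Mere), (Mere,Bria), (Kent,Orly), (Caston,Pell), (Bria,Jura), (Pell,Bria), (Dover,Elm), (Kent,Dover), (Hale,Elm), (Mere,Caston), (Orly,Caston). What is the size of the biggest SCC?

{Caston} is an SCC by itself.
{Dover} is an SCC by itself.
{Mere} is an SCC by itself.
{Hale} is an SCC by itself.
{Elm} is an SCC by itself.
(and 5 more singleton SCCs)
The largest has 1 vertex.

1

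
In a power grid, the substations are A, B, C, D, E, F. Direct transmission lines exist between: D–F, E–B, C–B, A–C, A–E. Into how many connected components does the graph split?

2

Starting from D we can reach D, F. That is one component of size 2.
Starting from A we can reach A, B, C, E. That is one component of size 4.
Total: 2 components.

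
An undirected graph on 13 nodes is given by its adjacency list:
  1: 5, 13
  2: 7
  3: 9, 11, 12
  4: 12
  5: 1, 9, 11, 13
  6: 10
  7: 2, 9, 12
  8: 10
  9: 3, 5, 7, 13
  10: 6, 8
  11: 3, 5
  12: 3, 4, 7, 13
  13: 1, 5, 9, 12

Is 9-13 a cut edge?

No

After removing 9-13, the path 9-5-13 still connects them, so the edge is not a bridge.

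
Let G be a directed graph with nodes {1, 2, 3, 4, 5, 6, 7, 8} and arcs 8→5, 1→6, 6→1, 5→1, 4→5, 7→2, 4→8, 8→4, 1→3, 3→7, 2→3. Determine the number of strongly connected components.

4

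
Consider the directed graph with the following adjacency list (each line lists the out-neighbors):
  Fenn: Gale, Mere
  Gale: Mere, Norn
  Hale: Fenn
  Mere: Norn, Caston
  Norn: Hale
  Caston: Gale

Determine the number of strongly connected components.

1

{Fenn, Gale, Hale, Mere, Norn, Caston} are all mutually reachable — one SCC of size 6.
That gives 1 strongly connected component.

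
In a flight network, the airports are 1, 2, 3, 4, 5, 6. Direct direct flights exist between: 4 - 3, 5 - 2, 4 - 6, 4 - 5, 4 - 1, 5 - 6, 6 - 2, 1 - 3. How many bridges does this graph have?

0

The edges on the cycle 4-1-3-4 are not bridges since each lies on that cycle.
Every edge lies on some cycle, so there are no bridges.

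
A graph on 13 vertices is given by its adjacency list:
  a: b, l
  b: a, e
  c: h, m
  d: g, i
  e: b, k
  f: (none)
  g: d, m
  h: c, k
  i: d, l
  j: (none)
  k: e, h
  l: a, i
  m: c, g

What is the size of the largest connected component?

11

j is isolated — a component by itself.
f is isolated — a component by itself.
Starting from a we can reach a, b, c, d, e, g, h, i, k, l, m. That is one component of size 11.
The largest has 11 vertices.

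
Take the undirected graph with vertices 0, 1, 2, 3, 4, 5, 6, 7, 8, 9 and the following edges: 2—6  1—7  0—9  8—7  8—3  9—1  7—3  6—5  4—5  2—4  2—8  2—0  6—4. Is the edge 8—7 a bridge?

No

After removing 8—7, the path 8-3-7 still connects them, so the edge is not a bridge.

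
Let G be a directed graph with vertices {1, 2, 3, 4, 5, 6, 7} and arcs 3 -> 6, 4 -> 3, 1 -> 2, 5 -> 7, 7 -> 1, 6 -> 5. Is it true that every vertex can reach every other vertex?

No

There is no directed path from 6 to 3, so the graph is not strongly connected.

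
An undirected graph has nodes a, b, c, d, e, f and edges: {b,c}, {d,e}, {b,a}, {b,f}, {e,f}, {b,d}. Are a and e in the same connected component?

From a we can reach a, b, c, d, e, f, which includes e.

Yes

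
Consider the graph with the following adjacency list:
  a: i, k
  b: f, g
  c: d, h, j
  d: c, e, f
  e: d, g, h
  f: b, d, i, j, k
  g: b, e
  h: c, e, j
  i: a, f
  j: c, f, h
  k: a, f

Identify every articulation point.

f

Removing f increases the component count from 1 to 2, so f is a cut vertex.
By contrast removing k leaves 1 component; it is not a cut vertex. No other vertex is a cut vertex either.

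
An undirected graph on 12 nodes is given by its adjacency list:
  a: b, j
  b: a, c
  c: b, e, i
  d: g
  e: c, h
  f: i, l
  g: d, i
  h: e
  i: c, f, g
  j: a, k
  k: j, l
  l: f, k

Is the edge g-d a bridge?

Removing g-d leaves no path between g and d: the component count goes from 1 to 2. So it is a bridge.

Yes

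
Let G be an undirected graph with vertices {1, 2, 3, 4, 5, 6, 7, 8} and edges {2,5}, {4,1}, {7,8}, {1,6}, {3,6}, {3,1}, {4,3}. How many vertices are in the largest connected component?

4

Starting from 2 we can reach 2, 5. That is one component of size 2.
Starting from 7 we can reach 7, 8. That is one component of size 2.
Starting from 1 we can reach 1, 3, 4, 6. That is one component of size 4.
The largest has 4 vertices.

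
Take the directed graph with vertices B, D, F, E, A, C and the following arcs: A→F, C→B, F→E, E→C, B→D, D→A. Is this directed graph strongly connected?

From F we can reach every vertex (A, B, C, D, E, F), and every vertex can reach F (A, B, C, D, E, F). So the whole graph is one strongly connected component.

Yes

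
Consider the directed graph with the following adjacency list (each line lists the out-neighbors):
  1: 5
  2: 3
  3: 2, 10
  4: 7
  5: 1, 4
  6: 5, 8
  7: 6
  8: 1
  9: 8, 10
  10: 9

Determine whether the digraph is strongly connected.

There is no directed path from 9 to 2, so the graph is not strongly connected.

No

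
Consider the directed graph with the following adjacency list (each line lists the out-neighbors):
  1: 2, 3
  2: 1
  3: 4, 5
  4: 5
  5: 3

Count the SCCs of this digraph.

{3, 4, 5} are all mutually reachable — one SCC of size 3.
{1, 2} are all mutually reachable — one SCC of size 2.
That gives 2 strongly connected components.

2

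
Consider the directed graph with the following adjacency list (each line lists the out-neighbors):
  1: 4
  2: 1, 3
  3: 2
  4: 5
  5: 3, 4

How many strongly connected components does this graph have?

{1, 2, 3, 4, 5} are all mutually reachable — one SCC of size 5.
That gives 1 strongly connected component.

1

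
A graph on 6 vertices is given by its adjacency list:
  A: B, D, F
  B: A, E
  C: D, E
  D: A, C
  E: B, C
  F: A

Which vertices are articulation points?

Removing A increases the component count from 1 to 2, so A is a cut vertex.
By contrast removing F leaves 1 component; it is not a cut vertex. No other vertex is a cut vertex either.

A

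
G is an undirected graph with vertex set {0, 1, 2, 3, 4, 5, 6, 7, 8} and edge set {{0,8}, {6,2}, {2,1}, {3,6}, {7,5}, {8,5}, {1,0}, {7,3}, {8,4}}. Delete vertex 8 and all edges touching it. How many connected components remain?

With 8 gone, the remaining components are: {4}; {0, 1, 2, 3, 5, 6, 7}.
That is 2 components.

2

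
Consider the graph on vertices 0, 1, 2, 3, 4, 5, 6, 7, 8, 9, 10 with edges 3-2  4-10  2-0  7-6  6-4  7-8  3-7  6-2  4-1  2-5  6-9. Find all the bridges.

0-2, 1-4, 10-4, 2-5, 4-6, 6-9, 7-8

The edges on the cycle 3-7-6-2-3 are not bridges since each lies on that cycle.
But removing 7-8 disconnects 7 from 8; removing 2-0 disconnects 2 from 0; removing 6-9 disconnects 6 from 9; removing 5-2 disconnects 5 from 2 — these are bridges.
In total 7 edges are bridges.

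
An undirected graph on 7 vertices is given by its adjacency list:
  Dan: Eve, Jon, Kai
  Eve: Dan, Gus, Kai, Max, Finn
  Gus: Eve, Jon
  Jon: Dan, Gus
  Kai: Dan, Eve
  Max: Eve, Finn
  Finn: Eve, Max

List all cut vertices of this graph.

Eve

Removing Eve increases the component count from 1 to 2, so Eve is a cut vertex.
By contrast removing Jon leaves 1 component; it is not a cut vertex. No other vertex is a cut vertex either.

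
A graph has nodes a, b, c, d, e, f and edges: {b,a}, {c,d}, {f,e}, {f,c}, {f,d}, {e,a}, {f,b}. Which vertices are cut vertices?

Removing f increases the component count from 1 to 2, so f is a cut vertex.
By contrast removing c leaves 1 component; it is not a cut vertex. No other vertex is a cut vertex either.

f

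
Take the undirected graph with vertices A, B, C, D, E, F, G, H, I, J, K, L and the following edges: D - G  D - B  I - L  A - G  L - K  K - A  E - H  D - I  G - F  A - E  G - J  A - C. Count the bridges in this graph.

6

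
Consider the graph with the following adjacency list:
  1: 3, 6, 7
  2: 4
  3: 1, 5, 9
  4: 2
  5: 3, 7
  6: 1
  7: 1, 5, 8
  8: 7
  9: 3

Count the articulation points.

Removing 1 increases the component count from 2 to 3, so 1 is a cut vertex.
Removing 3 increases the component count from 2 to 3, so 3 is a cut vertex.
Removing 7 increases the component count from 2 to 3, so 7 is a cut vertex.
By contrast removing 4 leaves 2 components; it is not a cut vertex. No other vertex is a cut vertex either.

3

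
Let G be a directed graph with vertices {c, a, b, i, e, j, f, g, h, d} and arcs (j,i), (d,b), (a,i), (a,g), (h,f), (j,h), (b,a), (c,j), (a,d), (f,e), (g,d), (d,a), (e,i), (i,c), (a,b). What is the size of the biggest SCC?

{c, e, f, h, i, j} are all mutually reachable — one SCC of size 6.
{a, b, d, g} are all mutually reachable — one SCC of size 4.
The largest has 6 vertices.

6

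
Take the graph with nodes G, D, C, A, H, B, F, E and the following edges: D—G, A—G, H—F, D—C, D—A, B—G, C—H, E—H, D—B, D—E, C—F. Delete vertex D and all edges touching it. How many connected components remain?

With D gone, the remaining components are: {A, B, G}; {C, E, F, H}.
That is 2 components.

2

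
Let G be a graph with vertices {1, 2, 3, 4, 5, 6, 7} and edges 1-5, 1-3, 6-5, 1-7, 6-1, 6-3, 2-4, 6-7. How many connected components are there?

Starting from 2 we can reach 2, 4. That is one component of size 2.
Starting from 1 we can reach 1, 3, 5, 6, 7. That is one component of size 5.
Total: 2 components.

2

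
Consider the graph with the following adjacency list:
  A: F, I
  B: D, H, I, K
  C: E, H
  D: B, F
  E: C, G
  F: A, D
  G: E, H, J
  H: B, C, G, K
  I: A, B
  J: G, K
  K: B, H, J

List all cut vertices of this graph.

B

Removing B increases the component count from 1 to 2, so B is a cut vertex.
By contrast removing G leaves 1 component; it is not a cut vertex. No other vertex is a cut vertex either.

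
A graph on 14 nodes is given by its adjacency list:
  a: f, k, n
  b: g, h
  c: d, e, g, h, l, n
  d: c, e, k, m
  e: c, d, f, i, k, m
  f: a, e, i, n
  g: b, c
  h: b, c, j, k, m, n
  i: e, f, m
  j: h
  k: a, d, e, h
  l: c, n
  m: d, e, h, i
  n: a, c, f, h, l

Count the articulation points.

1

Removing h increases the component count from 1 to 2, so h is a cut vertex.
By contrast removing g leaves 1 component; it is not a cut vertex. No other vertex is a cut vertex either.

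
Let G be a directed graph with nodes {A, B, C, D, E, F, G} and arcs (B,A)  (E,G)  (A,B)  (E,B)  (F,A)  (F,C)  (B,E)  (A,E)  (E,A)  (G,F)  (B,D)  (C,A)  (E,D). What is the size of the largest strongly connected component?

6

{A, B, C, E, F, G} are all mutually reachable — one SCC of size 6.
{D} is an SCC by itself.
The largest has 6 vertices.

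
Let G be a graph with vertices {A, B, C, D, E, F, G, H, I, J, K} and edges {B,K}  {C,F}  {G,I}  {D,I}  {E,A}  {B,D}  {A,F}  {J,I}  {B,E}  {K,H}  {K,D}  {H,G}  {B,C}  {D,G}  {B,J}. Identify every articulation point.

Removing B increases the component count from 1 to 2, so B is a cut vertex.
By contrast removing D leaves 1 component; it is not a cut vertex. No other vertex is a cut vertex either.

B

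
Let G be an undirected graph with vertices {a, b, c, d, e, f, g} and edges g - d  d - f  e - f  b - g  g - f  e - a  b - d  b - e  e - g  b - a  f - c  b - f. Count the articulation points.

Removing f increases the component count from 1 to 2, so f is a cut vertex.
By contrast removing e leaves 1 component; it is not a cut vertex. No other vertex is a cut vertex either.

1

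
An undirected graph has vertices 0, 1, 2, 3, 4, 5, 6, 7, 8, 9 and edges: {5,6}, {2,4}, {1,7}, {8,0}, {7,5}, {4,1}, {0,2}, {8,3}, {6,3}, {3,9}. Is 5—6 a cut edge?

No

After removing 5—6, the path 5-7-1-4-2-0-8-3-6 still connects them, so the edge is not a bridge.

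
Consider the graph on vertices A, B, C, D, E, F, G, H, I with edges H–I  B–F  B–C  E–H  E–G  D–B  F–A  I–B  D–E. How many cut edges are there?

The edges on the cycle D-E-H-I-B-D are not bridges since each lies on that cycle.
But removing F–A disconnects F from A; removing E–G disconnects E from G; removing B–F disconnects B from F; removing C–B disconnects C from B — these are bridges.
That makes 4 bridges.

4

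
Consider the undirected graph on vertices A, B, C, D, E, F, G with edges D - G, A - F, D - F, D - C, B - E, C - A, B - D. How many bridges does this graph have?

The edges on the cycle D-C-A-F-D are not bridges since each lies on that cycle.
But removing D - B disconnects D from B; removing B - E disconnects B from E; removing D - G disconnects D from G — these are bridges.
That makes 3 bridges.

3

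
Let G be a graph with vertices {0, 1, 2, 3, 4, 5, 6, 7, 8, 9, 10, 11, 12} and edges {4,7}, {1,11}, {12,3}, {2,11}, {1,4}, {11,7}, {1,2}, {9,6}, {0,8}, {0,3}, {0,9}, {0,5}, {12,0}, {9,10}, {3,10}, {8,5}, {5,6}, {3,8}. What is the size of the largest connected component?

Starting from 1 we can reach 1, 2, 4, 7, 11. That is one component of size 5.
Starting from 0 we can reach 0, 3, 5, 6, 8, 9, 10, 12. That is one component of size 8.
The largest has 8 vertices.

8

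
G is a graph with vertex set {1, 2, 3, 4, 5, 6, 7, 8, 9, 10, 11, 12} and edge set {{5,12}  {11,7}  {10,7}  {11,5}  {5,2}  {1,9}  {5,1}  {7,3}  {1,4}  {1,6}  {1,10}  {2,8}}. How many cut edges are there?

7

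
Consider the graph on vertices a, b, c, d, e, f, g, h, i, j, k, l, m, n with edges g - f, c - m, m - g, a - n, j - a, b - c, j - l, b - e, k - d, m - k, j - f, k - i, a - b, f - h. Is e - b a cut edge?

Yes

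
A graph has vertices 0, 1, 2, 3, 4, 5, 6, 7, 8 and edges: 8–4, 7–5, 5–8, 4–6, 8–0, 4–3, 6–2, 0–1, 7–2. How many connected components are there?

1

Starting from 0 we can reach 0, 1, 2, 3, 4, 5, 6, 7, 8. That is one component of size 9.
Total: 1 component.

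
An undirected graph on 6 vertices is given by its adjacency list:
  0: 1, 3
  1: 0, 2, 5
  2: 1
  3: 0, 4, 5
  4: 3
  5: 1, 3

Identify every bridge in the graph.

1-2, 3-4

The edges on the cycle 3-5-1-0-3 are not bridges since each lies on that cycle.
But removing 1-2 disconnects 1 from 2; removing 3-4 disconnects 3 from 4 — these are bridges.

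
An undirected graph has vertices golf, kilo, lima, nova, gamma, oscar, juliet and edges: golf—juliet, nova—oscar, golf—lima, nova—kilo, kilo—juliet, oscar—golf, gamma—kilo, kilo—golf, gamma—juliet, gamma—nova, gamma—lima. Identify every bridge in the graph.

none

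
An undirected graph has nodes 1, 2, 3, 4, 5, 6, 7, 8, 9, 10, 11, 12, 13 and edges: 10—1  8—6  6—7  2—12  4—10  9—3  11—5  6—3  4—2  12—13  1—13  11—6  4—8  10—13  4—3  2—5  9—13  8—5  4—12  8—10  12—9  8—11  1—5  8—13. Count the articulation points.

1

Removing 6 increases the component count from 1 to 2, so 6 is a cut vertex.
By contrast removing 9 leaves 1 component; it is not a cut vertex. No other vertex is a cut vertex either.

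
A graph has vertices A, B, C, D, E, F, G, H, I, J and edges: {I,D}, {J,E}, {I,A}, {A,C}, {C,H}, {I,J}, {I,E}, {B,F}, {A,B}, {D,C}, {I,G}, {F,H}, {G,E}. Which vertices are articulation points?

I

Removing I increases the component count from 1 to 2, so I is a cut vertex.
By contrast removing H leaves 1 component; it is not a cut vertex. No other vertex is a cut vertex either.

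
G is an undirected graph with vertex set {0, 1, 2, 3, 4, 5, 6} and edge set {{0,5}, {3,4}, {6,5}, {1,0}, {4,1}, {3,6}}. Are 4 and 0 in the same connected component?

Yes

From 4 we can reach 0, 1, 3, 4, 5, 6, which includes 0.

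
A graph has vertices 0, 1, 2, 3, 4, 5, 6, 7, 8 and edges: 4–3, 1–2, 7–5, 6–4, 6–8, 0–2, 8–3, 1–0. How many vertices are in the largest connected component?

4

Starting from 5 we can reach 5, 7. That is one component of size 2.
Starting from 0 we can reach 0, 1, 2. That is one component of size 3.
Starting from 3 we can reach 3, 4, 6, 8. That is one component of size 4.
The largest has 4 vertices.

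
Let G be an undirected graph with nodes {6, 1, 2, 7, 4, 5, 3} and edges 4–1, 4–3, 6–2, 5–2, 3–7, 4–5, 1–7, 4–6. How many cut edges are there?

The edges on the cycle 4-5-2-6-4 are not bridges since each lies on that cycle.
Every edge lies on some cycle, so there are no bridges.

0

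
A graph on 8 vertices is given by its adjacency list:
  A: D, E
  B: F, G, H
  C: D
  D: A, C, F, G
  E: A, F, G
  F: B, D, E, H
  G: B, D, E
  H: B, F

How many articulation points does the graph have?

1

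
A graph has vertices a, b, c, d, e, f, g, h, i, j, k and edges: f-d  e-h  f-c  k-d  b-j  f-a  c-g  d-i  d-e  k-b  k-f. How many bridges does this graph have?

8

The edges on the cycle k-f-d-k are not bridges since each lies on that cycle.
But removing i-d disconnects i from d; removing f-c disconnects f from c; removing f-a disconnects f from a; removing d-e disconnects d from e — these are bridges.
In total 8 edges are bridges.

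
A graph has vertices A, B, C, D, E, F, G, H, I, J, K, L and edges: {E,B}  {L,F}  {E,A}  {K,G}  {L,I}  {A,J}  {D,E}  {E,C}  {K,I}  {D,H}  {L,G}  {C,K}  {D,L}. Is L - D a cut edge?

No

After removing L - D, the path L-G-K-C-E-D still connects them, so the edge is not a bridge.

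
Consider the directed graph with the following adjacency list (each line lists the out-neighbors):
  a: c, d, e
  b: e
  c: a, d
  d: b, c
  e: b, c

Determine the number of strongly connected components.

1

{a, b, c, d, e} are all mutually reachable — one SCC of size 5.
That gives 1 strongly connected component.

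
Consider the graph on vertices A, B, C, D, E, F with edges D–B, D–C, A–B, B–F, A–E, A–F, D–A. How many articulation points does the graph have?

2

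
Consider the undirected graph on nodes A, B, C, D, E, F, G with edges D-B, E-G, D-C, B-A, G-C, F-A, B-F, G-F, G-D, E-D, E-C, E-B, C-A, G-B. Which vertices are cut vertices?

Removing D, for instance, still leaves 1 component. No single vertex removal increases the component count — the graph has no articulation points.

none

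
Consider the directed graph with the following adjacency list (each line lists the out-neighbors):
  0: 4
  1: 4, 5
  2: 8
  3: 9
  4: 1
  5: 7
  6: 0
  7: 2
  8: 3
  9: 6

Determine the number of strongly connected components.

{0, 1, 2, 3, 4, 5, 6, 7, 8, 9} are all mutually reachable — one SCC of size 10.
That gives 1 strongly connected component.

1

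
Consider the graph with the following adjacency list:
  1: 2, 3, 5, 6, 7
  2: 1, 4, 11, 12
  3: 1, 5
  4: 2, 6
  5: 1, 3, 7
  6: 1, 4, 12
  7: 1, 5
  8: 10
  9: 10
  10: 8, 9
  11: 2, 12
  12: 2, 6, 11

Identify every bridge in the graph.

10-8, 10-9

The edges on the cycle 1-2-4-6-1 are not bridges since each lies on that cycle.
But removing 10-9 disconnects 10 from 9; removing 8-10 disconnects 8 from 10 — these are bridges.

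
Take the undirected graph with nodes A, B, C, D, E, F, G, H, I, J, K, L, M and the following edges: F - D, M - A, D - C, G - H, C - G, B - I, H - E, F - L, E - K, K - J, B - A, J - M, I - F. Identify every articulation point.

F

Removing F increases the component count from 1 to 2, so F is a cut vertex.
By contrast removing D leaves 1 component; it is not a cut vertex. No other vertex is a cut vertex either.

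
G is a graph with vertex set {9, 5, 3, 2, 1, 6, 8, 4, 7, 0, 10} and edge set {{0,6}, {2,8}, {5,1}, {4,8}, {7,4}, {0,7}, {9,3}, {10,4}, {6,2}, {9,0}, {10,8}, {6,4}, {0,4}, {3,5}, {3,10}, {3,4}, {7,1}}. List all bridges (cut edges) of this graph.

The edges on the cycle 9-0-6-2-8-10-3-9 are not bridges since each lies on that cycle.
Every edge lies on some cycle, so there are no bridges.

none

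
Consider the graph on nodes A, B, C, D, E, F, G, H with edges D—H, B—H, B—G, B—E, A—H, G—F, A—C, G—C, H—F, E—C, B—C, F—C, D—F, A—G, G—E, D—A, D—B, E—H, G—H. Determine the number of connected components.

Starting from A we can reach A, B, C, D, E, F, G, H. That is one component of size 8.
Total: 1 component.

1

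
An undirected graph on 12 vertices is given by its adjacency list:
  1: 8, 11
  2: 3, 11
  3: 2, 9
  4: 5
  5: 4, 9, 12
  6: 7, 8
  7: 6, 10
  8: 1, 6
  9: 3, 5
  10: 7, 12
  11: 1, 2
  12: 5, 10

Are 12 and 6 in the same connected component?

From 12 we can reach 1, 2, 3, 4, 5, 6, 7, 8, 9, 10, 11, 12, which includes 6.

Yes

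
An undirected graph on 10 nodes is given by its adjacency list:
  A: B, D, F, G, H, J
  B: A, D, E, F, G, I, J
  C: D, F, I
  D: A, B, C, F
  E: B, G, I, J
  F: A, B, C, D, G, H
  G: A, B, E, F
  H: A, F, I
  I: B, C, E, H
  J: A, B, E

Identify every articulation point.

none

Removing D, for instance, still leaves 1 component. No single vertex removal increases the component count — the graph has no articulation points.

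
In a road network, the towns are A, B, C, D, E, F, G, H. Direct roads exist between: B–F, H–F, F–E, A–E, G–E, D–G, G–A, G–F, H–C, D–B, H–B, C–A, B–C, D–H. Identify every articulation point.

none

Removing B, for instance, still leaves 1 component. No single vertex removal increases the component count — the graph has no articulation points.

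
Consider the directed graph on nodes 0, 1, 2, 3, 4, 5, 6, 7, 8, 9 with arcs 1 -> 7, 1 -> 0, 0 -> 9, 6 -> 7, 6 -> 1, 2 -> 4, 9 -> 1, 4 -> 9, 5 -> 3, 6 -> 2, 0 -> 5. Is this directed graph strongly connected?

No

There is no directed path from 3 to 1, so the graph is not strongly connected.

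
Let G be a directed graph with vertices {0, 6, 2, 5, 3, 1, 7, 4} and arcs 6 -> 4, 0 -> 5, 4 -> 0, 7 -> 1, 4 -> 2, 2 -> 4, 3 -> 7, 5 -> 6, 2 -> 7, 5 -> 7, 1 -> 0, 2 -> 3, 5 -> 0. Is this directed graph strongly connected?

From 6 we can reach every vertex (0, 1, 2, 3, 4, 5, 6, 7), and every vertex can reach 6 (0, 1, 2, 3, 4, 5, 6, 7). So the whole graph is one strongly connected component.

Yes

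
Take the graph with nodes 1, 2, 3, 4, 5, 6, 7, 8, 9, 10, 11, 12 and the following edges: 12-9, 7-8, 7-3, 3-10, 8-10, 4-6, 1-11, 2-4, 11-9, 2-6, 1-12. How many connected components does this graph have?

4

5 is isolated — a component by itself.
Starting from 2 we can reach 2, 4, 6. That is one component of size 3.
Starting from 3 we can reach 3, 7, 8, 10. That is one component of size 4.
Starting from 1 we can reach 1, 9, 11, 12. That is one component of size 4.
Total: 4 components.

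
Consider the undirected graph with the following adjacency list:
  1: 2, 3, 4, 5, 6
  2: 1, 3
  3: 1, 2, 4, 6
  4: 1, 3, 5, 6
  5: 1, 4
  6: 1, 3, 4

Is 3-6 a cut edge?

No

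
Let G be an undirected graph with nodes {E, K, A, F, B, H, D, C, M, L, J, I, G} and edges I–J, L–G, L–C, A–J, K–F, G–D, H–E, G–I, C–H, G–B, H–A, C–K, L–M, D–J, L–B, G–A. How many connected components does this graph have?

1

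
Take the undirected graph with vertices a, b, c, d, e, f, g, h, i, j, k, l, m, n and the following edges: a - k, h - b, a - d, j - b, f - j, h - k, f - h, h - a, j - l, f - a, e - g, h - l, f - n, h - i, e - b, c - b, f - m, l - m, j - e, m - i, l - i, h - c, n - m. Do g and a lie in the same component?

Yes

From g we can reach a, b, c, d, e, f, g, h, i, j, k, l, m, n, which includes a.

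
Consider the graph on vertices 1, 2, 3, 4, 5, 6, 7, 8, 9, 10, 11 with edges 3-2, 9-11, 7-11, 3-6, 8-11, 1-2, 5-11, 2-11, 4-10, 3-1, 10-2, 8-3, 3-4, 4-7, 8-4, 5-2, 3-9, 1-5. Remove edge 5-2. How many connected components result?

5 and 2 are still connected via 5-1-2, so the component count stays at 1.

1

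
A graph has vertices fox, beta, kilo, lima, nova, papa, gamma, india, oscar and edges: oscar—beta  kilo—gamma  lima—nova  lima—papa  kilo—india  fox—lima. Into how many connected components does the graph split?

3

Starting from beta we can reach beta, oscar. That is one component of size 2.
Starting from kilo we can reach kilo, gamma, india. That is one component of size 3.
Starting from fox we can reach fox, lima, nova, papa. That is one component of size 4.
Total: 3 components.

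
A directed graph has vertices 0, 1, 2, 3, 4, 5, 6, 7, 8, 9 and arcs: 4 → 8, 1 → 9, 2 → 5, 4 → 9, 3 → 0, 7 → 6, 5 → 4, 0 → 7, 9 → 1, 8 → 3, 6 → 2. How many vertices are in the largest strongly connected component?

{0, 2, 3, 4, 5, 6, 7, 8} are all mutually reachable — one SCC of size 8.
{1, 9} are all mutually reachable — one SCC of size 2.
The largest has 8 vertices.

8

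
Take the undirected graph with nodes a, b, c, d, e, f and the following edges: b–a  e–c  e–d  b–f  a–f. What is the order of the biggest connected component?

Starting from a we can reach a, b, f. That is one component of size 3.
Starting from c we can reach c, d, e. That is one component of size 3.
The largest has 3 vertices.

3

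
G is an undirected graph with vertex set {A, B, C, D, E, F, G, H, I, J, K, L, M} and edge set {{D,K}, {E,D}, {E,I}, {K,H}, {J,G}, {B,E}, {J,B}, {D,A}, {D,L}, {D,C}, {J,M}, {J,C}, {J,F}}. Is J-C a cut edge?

After removing J-C, the path J-B-E-D-C still connects them, so the edge is not a bridge.

No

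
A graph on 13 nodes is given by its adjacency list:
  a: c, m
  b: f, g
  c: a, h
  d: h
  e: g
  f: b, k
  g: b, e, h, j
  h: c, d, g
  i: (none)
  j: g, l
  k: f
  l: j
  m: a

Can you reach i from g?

No

The component containing g is {a, b, c, d, e, f, g, h, j, k, l, m}, and i is not in it.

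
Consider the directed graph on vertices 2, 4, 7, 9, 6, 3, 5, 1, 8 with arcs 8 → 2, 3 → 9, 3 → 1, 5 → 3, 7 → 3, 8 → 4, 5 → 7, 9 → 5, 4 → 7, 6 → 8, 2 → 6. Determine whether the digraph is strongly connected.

There is no directed path from 4 to 6, so the graph is not strongly connected.

No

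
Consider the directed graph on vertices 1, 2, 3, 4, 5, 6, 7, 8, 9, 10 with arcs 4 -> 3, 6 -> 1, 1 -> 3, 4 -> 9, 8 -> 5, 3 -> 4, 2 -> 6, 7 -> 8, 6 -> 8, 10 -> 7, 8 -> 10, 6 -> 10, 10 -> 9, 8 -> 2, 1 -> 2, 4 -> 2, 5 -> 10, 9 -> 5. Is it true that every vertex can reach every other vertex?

Yes

From 6 we can reach every vertex (1, 2, 3, 4, 5, 6, 7, 8, 9, 10), and every vertex can reach 6 (1, 2, 3, 4, 5, 6, 7, 8, 9, 10). So the whole graph is one strongly connected component.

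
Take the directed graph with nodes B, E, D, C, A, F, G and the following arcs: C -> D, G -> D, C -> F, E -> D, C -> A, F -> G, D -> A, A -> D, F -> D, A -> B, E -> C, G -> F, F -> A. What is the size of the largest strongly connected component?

{A, D} are all mutually reachable — one SCC of size 2.
{F, G} are all mutually reachable — one SCC of size 2.
{E} is an SCC by itself.
{C} is an SCC by itself.
{B} is an SCC by itself.
The largest has 2 vertices.

2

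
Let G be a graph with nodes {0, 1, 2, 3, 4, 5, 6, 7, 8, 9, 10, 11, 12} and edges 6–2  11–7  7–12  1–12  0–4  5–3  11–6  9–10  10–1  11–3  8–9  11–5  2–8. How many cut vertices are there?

1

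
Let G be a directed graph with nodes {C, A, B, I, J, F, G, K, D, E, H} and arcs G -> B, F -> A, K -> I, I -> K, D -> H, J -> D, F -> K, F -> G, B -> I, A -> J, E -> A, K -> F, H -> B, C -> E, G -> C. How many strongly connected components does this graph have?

{A, B, C, D, E, F, G, H, I, J, K} are all mutually reachable — one SCC of size 11.
That gives 1 strongly connected component.

1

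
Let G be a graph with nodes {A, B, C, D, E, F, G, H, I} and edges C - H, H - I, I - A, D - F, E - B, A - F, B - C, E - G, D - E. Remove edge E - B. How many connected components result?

E and B are still connected via E-D-F-A-I-H-C-B, so the component count stays at 1.

1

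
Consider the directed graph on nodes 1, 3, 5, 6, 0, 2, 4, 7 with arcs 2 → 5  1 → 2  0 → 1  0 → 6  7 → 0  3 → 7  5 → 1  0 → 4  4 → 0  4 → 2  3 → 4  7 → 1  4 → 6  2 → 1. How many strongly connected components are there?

5

{1, 2, 5} are all mutually reachable — one SCC of size 3.
{0, 4} are all mutually reachable — one SCC of size 2.
{3} is an SCC by itself.
{6} is an SCC by itself.
{7} is an SCC by itself.
That gives 5 strongly connected components.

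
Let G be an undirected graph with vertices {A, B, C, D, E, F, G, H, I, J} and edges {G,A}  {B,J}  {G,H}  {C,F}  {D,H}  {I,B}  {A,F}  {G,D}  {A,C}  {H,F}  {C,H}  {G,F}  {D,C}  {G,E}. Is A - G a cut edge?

After removing A - G, the path A-F-G still connects them, so the edge is not a bridge.

No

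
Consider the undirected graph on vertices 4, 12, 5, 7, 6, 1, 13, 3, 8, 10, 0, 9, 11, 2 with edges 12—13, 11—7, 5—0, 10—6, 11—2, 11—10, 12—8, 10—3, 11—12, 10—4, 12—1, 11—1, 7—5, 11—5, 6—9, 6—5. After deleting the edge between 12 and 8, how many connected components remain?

2

Before removal there is 1 component.
12—8 is a bridge — removing it separates 12's side from 8's side.
After removal: 2 components.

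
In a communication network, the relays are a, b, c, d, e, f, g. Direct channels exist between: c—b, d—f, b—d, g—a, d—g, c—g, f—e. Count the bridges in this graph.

The edges on the cycle c-b-d-g-c are not bridges since each lies on that cycle.
But removing g—a disconnects g from a; removing f—e disconnects f from e; removing d—f disconnects d from f — these are bridges.
That makes 3 bridges.

3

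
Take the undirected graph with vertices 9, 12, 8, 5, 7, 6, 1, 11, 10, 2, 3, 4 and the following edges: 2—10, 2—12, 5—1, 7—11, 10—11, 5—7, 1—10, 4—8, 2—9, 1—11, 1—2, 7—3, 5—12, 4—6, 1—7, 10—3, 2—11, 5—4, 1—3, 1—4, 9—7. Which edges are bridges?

4-6, 4-8

The edges on the cycle 1-2-10-1 are not bridges since each lies on that cycle.
But removing 4—6 disconnects 4 from 6; removing 4—8 disconnects 4 from 8 — these are bridges.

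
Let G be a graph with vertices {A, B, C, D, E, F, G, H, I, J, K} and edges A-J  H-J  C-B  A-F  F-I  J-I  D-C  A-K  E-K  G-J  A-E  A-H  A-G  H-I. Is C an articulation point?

Deleting C raises the number of components from 2 to 3, so C is a cut vertex.

Yes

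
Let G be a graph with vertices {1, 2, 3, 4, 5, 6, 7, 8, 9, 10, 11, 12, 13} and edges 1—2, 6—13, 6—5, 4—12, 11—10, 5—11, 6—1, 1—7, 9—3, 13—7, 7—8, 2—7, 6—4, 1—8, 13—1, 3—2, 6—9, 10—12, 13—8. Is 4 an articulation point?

Deleting 4 leaves 1 component (was 1) (its neighbors 6, 12 remain connected to each other), so 4 is not a cut vertex.

No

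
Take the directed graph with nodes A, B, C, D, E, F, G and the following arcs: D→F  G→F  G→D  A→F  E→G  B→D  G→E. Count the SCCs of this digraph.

{E, G} are all mutually reachable — one SCC of size 2.
{D} is an SCC by itself.
{F} is an SCC by itself.
{C} is an SCC by itself.
{A} is an SCC by itself.
(and 1 more singleton SCC)
That gives 6 strongly connected components.

6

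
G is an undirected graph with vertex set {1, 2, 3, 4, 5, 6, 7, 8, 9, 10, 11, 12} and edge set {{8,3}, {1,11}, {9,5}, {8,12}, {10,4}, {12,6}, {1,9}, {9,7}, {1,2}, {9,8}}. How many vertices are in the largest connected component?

10

Starting from 4 we can reach 4, 10. That is one component of size 2.
Starting from 1 we can reach 1, 2, 3, 5, 6, 7, 8, 9, 11, 12. That is one component of size 10.
The largest has 10 vertices.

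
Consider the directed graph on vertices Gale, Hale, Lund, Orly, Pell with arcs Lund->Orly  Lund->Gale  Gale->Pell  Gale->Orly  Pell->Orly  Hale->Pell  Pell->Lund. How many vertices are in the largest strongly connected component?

3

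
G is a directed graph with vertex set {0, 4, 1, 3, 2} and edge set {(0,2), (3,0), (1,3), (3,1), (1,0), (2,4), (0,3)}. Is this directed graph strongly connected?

No

There is no directed path from 2 to 3, so the graph is not strongly connected.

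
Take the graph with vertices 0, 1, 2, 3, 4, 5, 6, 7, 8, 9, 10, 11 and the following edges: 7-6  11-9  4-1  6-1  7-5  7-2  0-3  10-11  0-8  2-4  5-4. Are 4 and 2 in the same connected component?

From 4 we can reach 1, 2, 4, 5, 6, 7, which includes 2.

Yes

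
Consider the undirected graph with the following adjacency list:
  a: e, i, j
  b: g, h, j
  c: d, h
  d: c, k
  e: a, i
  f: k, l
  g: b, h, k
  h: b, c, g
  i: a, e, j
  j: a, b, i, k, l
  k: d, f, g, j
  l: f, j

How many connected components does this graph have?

Starting from a we can reach a, b, c, d, e, f, g, h, i, j, k, l. That is one component of size 12.
Total: 1 component.

1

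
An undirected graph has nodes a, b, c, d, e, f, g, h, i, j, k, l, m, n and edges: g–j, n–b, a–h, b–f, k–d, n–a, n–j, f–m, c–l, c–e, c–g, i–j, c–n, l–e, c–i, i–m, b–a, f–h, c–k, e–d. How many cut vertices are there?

1

Removing c increases the component count from 1 to 2, so c is a cut vertex.
By contrast removing k leaves 1 component; it is not a cut vertex. No other vertex is a cut vertex either.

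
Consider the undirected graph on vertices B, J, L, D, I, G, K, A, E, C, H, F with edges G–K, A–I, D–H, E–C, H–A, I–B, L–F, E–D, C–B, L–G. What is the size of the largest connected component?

J is isolated — a component by itself.
Starting from F we can reach F, G, K, L. That is one component of size 4.
Starting from A we can reach A, B, C, D, E, H, I. That is one component of size 7.
The largest has 7 vertices.

7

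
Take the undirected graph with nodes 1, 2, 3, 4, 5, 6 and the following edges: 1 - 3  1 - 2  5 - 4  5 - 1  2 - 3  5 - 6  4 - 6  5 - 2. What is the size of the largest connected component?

6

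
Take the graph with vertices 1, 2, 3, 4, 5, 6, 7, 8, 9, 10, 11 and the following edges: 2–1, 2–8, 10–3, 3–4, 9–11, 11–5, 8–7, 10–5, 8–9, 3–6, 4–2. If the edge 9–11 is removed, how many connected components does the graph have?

1

9 and 11 are still connected via 9-8-2-4-3-10-5-11, so the component count stays at 1.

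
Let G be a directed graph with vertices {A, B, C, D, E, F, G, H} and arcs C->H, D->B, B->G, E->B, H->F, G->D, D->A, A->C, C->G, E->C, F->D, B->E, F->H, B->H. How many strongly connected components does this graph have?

1

{A, B, C, D, E, F, G, H} are all mutually reachable — one SCC of size 8.
That gives 1 strongly connected component.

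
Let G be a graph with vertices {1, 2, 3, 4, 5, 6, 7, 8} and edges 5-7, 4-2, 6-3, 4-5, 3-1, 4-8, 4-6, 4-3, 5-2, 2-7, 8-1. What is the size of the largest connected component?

8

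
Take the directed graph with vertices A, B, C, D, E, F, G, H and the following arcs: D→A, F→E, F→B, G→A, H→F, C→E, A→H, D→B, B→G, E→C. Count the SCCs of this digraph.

3

{A, B, F, G, H} are all mutually reachable — one SCC of size 5.
{C, E} are all mutually reachable — one SCC of size 2.
{D} is an SCC by itself.
That gives 3 strongly connected components.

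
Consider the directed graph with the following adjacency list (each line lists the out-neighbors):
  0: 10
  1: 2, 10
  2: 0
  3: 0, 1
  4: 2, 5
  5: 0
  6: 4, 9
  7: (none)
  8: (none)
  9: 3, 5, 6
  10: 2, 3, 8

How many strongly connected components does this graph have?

6

{0, 1, 2, 3, 10} are all mutually reachable — one SCC of size 5.
{6, 9} are all mutually reachable — one SCC of size 2.
{5} is an SCC by itself.
{8} is an SCC by itself.
{4} is an SCC by itself.
(and 1 more singleton SCC)
That gives 6 strongly connected components.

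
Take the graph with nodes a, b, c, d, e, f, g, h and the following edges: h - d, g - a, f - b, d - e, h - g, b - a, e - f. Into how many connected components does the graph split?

c is isolated — a component by itself.
Starting from a we can reach a, b, d, e, f, g, h. That is one component of size 7.
Total: 2 components.

2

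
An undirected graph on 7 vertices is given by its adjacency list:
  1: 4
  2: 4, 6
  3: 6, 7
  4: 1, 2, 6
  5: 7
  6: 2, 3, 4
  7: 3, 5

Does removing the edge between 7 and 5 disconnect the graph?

Removing 7-5 leaves no path between 7 and 5: the component count goes from 1 to 2. So it is a bridge.

Yes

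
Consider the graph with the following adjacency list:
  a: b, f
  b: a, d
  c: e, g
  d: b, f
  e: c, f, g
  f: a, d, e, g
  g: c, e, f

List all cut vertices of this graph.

Removing f increases the component count from 1 to 2, so f is a cut vertex.
By contrast removing a leaves 1 component; it is not a cut vertex. No other vertex is a cut vertex either.

f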